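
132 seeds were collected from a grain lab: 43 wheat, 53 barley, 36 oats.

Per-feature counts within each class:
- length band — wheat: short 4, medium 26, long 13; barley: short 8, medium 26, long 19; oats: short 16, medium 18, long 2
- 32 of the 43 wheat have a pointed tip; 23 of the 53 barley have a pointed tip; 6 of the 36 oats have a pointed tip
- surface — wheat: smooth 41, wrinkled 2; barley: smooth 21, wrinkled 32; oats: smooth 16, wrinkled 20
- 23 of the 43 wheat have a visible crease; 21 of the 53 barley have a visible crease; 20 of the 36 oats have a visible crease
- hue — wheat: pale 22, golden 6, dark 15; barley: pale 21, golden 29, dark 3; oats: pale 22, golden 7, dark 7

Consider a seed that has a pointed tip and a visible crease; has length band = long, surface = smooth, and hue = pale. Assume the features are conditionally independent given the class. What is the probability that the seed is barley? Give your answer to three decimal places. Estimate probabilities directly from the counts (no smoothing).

0.166

wheat: (43/132) × (13/43) × (32/43) × (41/43) × (23/43) × (22/43) ≈ 0.0191241
barley: (53/132) × (19/53) × (23/53) × (21/53) × (21/53) × (21/53) ≈ 0.00388563
oats: (36/132) × (2/36) × (6/36) × (16/36) × (20/36) × (22/36) ≈ 0.000381039
P(barley | x) = 0.00388563 / 0.023390769 ≈ 0.166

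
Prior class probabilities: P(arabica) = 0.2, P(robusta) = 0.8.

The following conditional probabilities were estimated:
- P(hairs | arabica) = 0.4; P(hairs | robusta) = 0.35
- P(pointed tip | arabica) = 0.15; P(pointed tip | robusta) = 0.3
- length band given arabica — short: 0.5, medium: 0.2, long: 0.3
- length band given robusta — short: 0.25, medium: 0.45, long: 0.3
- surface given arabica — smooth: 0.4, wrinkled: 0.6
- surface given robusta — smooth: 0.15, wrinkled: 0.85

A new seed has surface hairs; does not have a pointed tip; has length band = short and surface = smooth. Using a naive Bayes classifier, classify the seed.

arabica

arabica: 0.2 × 0.4 × (1−0.15) × 0.5 × 0.4 = 0.0136
robusta: 0.8 × 0.35 × (1−0.3) × 0.25 × 0.15 = 0.00735
Highest score → arabica.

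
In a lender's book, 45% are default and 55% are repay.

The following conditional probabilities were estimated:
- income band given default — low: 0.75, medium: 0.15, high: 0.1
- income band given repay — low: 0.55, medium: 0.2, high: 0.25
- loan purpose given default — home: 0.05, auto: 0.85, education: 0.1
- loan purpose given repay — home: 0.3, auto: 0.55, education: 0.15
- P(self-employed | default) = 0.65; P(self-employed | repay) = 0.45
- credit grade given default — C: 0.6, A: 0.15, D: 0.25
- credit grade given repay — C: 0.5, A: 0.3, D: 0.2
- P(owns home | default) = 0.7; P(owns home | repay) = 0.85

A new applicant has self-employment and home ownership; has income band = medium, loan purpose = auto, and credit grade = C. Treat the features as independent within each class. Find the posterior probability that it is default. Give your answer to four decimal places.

default: 0.45 × 0.15 × 0.85 × 0.65 × 0.6 × 0.7 = 0.015663375
repay: 0.55 × 0.2 × 0.55 × 0.45 × 0.5 × 0.85 = 0.011570625
P(default | x) = 0.015663375 / 0.027234 ≈ 0.5751

0.5751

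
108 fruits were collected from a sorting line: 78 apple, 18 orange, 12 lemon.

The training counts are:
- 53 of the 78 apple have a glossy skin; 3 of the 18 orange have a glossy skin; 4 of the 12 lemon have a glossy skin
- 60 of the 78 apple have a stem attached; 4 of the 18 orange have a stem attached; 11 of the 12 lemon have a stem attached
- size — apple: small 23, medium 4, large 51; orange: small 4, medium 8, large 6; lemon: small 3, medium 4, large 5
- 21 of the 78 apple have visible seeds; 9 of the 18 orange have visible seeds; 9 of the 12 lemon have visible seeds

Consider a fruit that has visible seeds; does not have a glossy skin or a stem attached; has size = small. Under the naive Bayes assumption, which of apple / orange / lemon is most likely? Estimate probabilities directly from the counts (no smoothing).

apple: (78/108) × (25/78) × (18/78) × (23/78) × (21/78) ≈ 0.00424084
orange: (18/108) × (15/18) × (14/18) × (4/18) × (9/18) ≈ 0.0120027
lemon: (12/108) × (8/12) × (1/12) × (3/12) × (9/12) ≈ 0.00115741
Highest score → orange.

orange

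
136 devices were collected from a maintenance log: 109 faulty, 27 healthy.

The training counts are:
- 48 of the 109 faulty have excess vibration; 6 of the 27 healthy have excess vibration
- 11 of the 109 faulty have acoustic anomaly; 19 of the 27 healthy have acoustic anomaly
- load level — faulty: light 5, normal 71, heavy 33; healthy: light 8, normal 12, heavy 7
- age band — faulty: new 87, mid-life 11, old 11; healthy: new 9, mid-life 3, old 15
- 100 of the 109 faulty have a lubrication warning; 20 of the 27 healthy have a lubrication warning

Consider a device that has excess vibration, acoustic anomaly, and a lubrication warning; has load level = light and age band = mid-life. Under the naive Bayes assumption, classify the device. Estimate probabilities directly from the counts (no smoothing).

faulty: (109/136) × (48/109) × (11/109) × (5/109) × (11/109) × (100/109) ≈ 0.00015127
healthy: (27/136) × (6/27) × (19/27) × (8/27) × (3/27) × (20/27) ≈ 0.000757098
Highest score → healthy.

healthy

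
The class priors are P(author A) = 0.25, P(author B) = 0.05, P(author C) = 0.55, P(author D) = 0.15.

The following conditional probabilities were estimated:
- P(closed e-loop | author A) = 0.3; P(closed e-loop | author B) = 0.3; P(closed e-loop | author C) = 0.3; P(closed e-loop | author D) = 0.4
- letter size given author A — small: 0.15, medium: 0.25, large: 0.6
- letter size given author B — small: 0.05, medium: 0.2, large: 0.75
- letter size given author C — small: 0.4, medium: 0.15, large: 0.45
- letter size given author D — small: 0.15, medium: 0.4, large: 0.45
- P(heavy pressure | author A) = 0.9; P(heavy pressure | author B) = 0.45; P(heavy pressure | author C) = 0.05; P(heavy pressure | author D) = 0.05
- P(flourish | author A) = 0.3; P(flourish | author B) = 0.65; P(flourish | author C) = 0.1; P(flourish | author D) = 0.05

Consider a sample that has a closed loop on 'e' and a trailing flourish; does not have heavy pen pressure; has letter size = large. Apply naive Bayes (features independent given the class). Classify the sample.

author C

author A: 0.25 × 0.3 × 0.6 × (1−0.9) × 0.3 = 0.00135
author B: 0.05 × 0.3 × 0.75 × (1−0.45) × 0.65 = 0.004021875
author C: 0.55 × 0.3 × 0.45 × (1−0.05) × 0.1 = 0.00705375
author D: 0.15 × 0.4 × 0.45 × (1−0.05) × 0.05 = 0.0012825
Highest score → author C.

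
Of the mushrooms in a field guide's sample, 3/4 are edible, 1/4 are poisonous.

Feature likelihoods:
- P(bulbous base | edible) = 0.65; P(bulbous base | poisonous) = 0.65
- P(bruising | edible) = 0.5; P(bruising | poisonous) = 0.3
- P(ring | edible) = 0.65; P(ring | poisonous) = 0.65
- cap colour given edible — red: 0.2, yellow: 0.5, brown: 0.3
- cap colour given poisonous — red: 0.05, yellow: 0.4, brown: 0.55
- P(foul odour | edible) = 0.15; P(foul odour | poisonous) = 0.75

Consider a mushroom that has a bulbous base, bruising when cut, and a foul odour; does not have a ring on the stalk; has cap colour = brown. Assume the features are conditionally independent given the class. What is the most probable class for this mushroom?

poisonous

edible: 0.75 × 0.65 × 0.5 × (1−0.65) × 0.3 × 0.15 = 0.0038390625
poisonous: 0.25 × 0.65 × 0.3 × (1−0.65) × 0.55 × 0.75 = 0.00703828125
Highest score → poisonous.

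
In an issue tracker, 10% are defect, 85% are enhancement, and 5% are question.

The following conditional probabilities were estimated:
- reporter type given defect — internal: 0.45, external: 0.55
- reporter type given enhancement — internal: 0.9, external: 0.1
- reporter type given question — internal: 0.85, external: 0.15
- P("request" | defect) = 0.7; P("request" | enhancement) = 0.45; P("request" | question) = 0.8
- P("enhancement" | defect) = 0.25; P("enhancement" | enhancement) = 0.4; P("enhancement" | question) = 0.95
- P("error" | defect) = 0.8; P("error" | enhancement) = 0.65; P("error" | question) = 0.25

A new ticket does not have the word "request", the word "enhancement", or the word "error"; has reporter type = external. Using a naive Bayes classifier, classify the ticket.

defect: 0.1 × 0.55 × (1−0.7) × (1−0.25) × (1−0.8) = 0.002475
enhancement: 0.85 × 0.1 × (1−0.45) × (1−0.4) × (1−0.65) = 0.0098175
question: 0.05 × 0.15 × (1−0.8) × (1−0.95) × (1−0.25) = 0.00005625
Highest score → enhancement.

enhancement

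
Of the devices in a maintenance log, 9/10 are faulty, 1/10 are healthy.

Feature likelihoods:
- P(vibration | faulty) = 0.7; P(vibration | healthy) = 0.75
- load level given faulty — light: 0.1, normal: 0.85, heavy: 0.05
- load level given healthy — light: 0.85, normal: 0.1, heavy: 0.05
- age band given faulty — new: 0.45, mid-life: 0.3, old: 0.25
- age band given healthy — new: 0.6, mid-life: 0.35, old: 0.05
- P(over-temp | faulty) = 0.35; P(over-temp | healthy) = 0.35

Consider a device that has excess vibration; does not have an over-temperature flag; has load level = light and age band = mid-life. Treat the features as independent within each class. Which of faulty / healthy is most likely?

faulty: 0.9 × 0.7 × 0.1 × 0.3 × (1−0.35) = 0.012285
healthy: 0.1 × 0.75 × 0.85 × 0.35 × (1−0.35) = 0.014503125
Highest score → healthy.

healthy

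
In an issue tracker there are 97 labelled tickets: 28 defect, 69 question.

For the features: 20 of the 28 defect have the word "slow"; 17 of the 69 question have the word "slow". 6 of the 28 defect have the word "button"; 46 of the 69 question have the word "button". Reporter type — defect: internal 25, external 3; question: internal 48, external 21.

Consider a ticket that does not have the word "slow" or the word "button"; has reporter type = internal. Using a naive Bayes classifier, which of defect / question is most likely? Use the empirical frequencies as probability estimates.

defect: (28/97) × (8/28) × (22/28) × (25/28) ≈ 0.0578582
question: (69/97) × (52/69) × (23/69) × (48/69) ≈ 0.124309
Highest score → question.

question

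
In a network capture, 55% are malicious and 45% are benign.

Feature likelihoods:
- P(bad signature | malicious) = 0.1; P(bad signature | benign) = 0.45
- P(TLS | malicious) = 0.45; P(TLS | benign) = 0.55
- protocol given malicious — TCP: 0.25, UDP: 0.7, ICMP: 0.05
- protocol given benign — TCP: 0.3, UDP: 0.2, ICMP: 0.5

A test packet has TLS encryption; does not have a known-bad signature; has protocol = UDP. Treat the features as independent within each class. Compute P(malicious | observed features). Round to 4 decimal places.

0.8514

malicious: 0.55 × (1−0.1) × 0.45 × 0.7 = 0.155925
benign: 0.45 × (1−0.45) × 0.55 × 0.2 = 0.027225
P(malicious | x) = 0.155925 / 0.18315 ≈ 0.8514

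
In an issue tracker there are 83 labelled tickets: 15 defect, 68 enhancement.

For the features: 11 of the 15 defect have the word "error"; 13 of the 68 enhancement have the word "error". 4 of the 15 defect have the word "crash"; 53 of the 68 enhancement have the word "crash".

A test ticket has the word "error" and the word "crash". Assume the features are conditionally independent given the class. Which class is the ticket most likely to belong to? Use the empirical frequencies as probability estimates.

defect: (15/83) × (11/15) × (4/15) ≈ 0.0353414
enhancement: (68/83) × (13/68) × (53/68) ≈ 0.122077
Highest score → enhancement.

enhancement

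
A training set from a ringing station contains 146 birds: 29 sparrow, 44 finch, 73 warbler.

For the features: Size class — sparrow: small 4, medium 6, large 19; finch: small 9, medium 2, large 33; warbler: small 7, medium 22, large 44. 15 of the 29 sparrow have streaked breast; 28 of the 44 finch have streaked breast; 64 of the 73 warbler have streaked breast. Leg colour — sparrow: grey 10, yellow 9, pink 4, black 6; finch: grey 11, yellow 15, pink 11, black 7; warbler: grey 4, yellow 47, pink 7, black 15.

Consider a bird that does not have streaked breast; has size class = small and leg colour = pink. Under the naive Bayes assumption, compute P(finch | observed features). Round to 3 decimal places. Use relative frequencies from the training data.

sparrow: (29/146) × (4/29) × (14/29) × (4/29) ≈ 0.00182431
finch: (44/146) × (9/44) × (16/44) × (11/44) ≈ 0.00560399
warbler: (73/146) × (7/73) × (9/73) × (7/73) ≈ 0.000566813
P(finch | x) = 0.00560399 / 0.007995113 ≈ 0.701

0.701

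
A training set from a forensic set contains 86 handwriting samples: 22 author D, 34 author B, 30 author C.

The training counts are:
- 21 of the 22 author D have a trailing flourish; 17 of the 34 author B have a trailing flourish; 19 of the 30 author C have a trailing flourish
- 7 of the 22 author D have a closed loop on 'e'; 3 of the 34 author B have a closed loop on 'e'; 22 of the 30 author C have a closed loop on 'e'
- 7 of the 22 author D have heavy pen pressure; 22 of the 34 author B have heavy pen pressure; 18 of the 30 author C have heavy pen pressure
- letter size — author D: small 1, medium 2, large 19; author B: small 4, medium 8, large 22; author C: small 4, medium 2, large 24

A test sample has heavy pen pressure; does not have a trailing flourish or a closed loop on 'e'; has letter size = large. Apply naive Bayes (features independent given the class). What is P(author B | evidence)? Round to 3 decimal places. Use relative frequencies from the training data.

0.803

author D: (22/86) × (1/22) × (15/22) × (7/22) × (19/22) ≈ 0.00217859
author B: (34/86) × (17/34) × (31/34) × (22/34) × (22/34) ≈ 0.0754607
author C: (30/86) × (11/30) × (8/30) × (18/30) × (24/30) ≈ 0.0163721
P(author B | x) = 0.0754607 / 0.09401139 ≈ 0.803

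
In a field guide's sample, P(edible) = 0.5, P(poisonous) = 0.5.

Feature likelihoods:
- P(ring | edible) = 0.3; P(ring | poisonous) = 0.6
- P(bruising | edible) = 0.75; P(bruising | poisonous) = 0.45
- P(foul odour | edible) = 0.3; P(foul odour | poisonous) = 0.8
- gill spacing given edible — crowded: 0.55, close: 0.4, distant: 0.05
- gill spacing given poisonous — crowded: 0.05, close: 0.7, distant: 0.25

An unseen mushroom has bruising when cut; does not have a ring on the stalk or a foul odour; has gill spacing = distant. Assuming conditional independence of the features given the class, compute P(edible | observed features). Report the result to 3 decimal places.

0.671

edible: 0.5 × (1−0.3) × 0.75 × (1−0.3) × 0.05 = 0.0091875
poisonous: 0.5 × (1−0.6) × 0.45 × (1−0.8) × 0.25 = 0.0045
P(edible | x) = 0.0091875 / 0.0136875 ≈ 0.671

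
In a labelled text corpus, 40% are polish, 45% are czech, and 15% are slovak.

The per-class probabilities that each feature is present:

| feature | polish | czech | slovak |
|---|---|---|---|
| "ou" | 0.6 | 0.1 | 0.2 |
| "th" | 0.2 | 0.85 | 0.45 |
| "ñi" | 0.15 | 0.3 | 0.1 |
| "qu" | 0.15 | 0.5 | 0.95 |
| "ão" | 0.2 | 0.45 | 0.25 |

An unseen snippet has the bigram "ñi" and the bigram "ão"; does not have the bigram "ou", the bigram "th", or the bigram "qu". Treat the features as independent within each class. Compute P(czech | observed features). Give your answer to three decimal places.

0.551

polish: 0.4 × (1−0.6) × (1−0.2) × 0.15 × (1−0.15) × 0.2 = 0.003264
czech: 0.45 × (1−0.1) × (1−0.85) × 0.3 × (1−0.5) × 0.45 = 0.004100625
slovak: 0.15 × (1−0.2) × (1−0.45) × 0.1 × (1−0.95) × 0.25 = 0.0000825
P(czech | x) = 0.004100625 / 0.007447125 ≈ 0.551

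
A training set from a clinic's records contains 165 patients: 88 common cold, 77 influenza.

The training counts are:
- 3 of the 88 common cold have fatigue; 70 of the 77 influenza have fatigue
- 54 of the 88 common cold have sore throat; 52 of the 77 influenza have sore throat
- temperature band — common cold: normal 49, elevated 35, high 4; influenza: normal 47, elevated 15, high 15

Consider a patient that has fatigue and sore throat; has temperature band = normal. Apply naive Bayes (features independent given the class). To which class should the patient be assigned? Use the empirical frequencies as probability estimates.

influenza

common cold: (88/165) × (3/88) × (54/88) × (49/88) ≈ 0.00621243
influenza: (77/165) × (70/77) × (52/77) × (47/77) ≈ 0.174877
Highest score → influenza.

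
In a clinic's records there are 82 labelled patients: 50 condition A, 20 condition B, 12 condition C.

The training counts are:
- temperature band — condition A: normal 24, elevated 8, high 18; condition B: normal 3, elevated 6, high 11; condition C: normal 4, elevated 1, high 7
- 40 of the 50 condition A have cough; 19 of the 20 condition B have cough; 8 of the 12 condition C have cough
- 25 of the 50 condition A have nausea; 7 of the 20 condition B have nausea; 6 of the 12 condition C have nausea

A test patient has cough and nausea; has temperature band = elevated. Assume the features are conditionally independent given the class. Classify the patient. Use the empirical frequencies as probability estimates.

condition A: (50/82) × (8/50) × (40/50) × (25/50) ≈ 0.0390244
condition B: (20/82) × (6/20) × (19/20) × (7/20) ≈ 0.0243293
condition C: (12/82) × (1/12) × (8/12) × (6/12) ≈ 0.00406504
Highest score → condition A.

condition A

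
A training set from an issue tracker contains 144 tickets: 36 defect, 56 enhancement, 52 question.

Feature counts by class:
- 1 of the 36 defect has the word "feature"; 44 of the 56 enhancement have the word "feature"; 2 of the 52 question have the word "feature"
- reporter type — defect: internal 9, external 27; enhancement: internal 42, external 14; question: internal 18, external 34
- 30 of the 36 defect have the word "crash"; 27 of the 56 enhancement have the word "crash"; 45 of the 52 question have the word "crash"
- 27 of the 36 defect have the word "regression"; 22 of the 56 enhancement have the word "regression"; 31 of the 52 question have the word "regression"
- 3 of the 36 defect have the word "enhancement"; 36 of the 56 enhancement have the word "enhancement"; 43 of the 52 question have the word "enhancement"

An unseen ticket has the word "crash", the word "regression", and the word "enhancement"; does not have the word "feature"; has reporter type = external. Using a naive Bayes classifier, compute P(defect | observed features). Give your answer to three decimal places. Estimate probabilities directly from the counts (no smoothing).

defect: (36/144) × (35/36) × (27/36) × (30/36) × (27/36) × (3/36) ≈ 0.00949436
enhancement: (56/144) × (12/56) × (14/56) × (27/56) × (22/56) × (36/56) ≈ 0.00253678
question: (52/144) × (50/52) × (34/52) × (45/52) × (31/52) × (43/52) ≈ 0.0968536
P(defect | x) = 0.00949436 / 0.10888474 ≈ 0.087

0.087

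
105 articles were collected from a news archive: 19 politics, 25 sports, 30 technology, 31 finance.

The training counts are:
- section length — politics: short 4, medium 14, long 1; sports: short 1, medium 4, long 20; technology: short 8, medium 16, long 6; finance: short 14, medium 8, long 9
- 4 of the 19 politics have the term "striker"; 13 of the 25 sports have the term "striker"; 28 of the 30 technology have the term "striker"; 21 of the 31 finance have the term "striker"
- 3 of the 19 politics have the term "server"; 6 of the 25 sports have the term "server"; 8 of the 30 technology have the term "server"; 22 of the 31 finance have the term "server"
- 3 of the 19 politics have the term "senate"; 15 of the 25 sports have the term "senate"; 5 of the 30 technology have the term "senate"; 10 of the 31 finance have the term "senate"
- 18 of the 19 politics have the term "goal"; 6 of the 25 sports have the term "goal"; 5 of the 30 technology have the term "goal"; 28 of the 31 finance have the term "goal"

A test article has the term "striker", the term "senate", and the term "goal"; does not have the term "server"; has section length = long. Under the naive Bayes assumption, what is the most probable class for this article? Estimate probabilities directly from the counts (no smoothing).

sports

politics: (19/105) × (1/19) × (4/19) × (16/19) × (3/19) × (18/19) ≈ 0.000252563
sports: (25/105) × (20/25) × (13/25) × (19/25) × (15/25) × (6/25) ≈ 0.0108398
technology: (30/105) × (6/30) × (28/30) × (22/30) × (5/30) × (5/30) ≈ 0.00108642
finance: (31/105) × (9/31) × (21/31) × (9/31) × (10/31) × (28/31) ≈ 0.00491164
Highest score → sports.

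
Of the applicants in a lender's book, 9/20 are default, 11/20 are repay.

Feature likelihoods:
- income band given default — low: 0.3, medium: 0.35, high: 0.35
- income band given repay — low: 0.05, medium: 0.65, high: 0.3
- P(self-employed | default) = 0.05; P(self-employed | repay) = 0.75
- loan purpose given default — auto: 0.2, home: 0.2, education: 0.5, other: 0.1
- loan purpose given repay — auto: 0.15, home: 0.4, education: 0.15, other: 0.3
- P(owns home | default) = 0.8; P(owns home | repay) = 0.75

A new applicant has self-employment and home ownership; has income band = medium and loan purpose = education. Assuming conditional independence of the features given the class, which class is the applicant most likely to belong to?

repay

default: 0.45 × 0.35 × 0.05 × 0.5 × 0.8 = 0.00315
repay: 0.55 × 0.65 × 0.75 × 0.15 × 0.75 = 0.0301640625
Highest score → repay.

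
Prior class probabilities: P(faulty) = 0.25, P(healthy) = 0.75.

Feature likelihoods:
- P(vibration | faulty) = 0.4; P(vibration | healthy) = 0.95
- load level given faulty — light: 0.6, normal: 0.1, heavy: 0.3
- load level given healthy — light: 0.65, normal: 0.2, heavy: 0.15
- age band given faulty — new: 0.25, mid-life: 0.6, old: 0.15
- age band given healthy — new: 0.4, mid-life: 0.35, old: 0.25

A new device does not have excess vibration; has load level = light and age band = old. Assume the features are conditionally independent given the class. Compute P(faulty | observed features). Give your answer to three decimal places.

0.689

faulty: 0.25 × (1−0.4) × 0.6 × 0.15 = 0.0135
healthy: 0.75 × (1−0.95) × 0.65 × 0.25 = 0.00609375
P(faulty | x) = 0.0135 / 0.01959375 ≈ 0.689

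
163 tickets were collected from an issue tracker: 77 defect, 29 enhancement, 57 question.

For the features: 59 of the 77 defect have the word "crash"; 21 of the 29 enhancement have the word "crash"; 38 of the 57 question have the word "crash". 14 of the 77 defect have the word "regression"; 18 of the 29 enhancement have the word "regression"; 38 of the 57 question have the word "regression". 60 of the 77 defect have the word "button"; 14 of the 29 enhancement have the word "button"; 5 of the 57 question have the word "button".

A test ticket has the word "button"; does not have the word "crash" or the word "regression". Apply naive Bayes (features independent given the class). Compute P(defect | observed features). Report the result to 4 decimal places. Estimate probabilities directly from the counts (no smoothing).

0.8503

defect: (77/163) × (18/77) × (63/77) × (60/77) ≈ 0.0704037
enhancement: (29/163) × (8/29) × (11/29) × (14/29) ≈ 0.00898726
question: (57/163) × (19/57) × (19/57) × (5/57) ≈ 0.00340832
P(defect | x) = 0.0704037 / 0.08279928 ≈ 0.8503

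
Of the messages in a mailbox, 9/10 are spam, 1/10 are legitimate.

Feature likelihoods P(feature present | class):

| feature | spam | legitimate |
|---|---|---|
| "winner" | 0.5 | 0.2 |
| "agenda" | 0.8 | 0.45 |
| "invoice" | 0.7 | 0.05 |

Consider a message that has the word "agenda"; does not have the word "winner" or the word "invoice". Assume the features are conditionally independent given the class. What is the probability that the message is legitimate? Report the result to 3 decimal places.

0.241

spam: 0.9 × (1−0.5) × 0.8 × (1−0.7) = 0.108
legitimate: 0.1 × (1−0.2) × 0.45 × (1−0.05) = 0.0342
P(legitimate | x) = 0.0342 / 0.1422 ≈ 0.241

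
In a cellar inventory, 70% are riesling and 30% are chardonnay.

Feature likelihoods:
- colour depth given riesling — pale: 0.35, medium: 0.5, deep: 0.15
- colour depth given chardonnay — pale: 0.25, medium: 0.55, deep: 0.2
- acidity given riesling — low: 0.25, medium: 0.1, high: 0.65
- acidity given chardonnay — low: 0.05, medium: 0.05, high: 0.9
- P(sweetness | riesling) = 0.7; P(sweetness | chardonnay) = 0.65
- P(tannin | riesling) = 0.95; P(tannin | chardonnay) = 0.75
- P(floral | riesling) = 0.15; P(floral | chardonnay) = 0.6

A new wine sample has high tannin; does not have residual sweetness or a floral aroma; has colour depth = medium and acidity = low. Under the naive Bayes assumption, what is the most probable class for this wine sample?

riesling: 0.7 × 0.5 × 0.25 × (1−0.7) × 0.95 × (1−0.15) = 0.021196875
chardonnay: 0.3 × 0.55 × 0.05 × (1−0.65) × 0.75 × (1−0.6) = 0.00086625
Highest score → riesling.

riesling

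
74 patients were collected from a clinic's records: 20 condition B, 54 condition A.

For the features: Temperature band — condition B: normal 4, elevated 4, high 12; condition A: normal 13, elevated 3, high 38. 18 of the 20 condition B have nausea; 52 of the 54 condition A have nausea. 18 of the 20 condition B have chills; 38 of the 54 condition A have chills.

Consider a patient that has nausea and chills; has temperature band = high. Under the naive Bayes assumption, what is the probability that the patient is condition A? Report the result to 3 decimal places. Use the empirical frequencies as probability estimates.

0.726

condition B: (20/74) × (12/20) × (18/20) × (18/20) ≈ 0.131351
condition A: (54/74) × (38/54) × (52/54) × (38/54) ≈ 0.347978
P(condition A | x) = 0.347978 / 0.479329 ≈ 0.726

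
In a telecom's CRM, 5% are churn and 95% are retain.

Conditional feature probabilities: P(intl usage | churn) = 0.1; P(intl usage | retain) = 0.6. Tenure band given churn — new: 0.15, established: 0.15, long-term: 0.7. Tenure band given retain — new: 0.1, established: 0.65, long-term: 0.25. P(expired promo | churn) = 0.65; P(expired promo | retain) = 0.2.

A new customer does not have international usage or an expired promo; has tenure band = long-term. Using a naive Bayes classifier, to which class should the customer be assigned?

retain

churn: 0.05 × (1−0.1) × 0.7 × (1−0.65) = 0.011025
retain: 0.95 × (1−0.6) × 0.25 × (1−0.2) = 0.076
Highest score → retain.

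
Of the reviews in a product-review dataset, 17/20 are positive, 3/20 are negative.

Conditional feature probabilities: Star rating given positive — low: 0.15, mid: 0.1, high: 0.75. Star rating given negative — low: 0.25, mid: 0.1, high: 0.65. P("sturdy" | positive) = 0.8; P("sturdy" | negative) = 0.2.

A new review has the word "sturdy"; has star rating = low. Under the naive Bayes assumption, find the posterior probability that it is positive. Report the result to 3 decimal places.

positive: 0.85 × 0.15 × 0.8 = 0.102
negative: 0.15 × 0.25 × 0.2 = 0.0075
P(positive | x) = 0.102 / 0.1095 ≈ 0.932

0.932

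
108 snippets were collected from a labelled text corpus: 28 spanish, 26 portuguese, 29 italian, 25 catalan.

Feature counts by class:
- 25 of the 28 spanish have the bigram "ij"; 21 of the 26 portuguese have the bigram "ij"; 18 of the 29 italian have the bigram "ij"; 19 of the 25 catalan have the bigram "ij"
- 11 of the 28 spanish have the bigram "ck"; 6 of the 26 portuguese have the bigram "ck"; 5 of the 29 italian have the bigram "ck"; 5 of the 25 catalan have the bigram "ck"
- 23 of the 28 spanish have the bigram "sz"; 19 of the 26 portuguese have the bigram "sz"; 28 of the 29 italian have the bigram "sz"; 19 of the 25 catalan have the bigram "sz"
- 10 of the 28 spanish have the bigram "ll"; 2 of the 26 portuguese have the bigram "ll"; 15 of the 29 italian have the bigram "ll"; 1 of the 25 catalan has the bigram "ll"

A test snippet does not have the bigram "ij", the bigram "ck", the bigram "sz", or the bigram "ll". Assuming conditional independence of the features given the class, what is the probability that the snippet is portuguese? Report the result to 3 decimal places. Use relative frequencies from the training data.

0.395

spanish: (28/108) × (3/28) × (17/28) × (5/28) × (18/28) ≈ 0.00193604
portuguese: (26/108) × (5/26) × (20/26) × (7/26) × (24/26) ≈ 0.00885045
italian: (29/108) × (11/29) × (24/29) × (1/29) × (14/29) ≈ 0.00140318
catalan: (25/108) × (6/25) × (20/25) × (6/25) × (24/25) = 0.01024
P(portuguese | x) = 0.00885045 / 0.02242967 ≈ 0.395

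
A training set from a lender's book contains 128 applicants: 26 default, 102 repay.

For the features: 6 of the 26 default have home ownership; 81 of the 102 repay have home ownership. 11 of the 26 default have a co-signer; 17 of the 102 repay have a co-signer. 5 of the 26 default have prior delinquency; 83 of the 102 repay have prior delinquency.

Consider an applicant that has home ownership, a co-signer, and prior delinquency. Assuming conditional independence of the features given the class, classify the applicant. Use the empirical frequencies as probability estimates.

default: (26/128) × (6/26) × (11/26) × (5/26) ≈ 0.00381379
repay: (102/128) × (81/102) × (17/102) × (83/102) ≈ 0.0858226
Highest score → repay.

repay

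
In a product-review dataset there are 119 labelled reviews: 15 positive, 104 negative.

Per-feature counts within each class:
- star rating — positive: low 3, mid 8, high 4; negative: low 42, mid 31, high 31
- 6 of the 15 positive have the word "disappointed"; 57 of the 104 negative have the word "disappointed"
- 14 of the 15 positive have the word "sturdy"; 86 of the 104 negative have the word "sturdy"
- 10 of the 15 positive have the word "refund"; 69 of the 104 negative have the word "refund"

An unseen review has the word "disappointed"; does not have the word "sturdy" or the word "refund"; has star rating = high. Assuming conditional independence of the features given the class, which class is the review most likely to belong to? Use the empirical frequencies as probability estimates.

negative

positive: (15/119) × (4/15) × (6/15) × (1/15) × (5/15) ≈ 0.000298786
negative: (104/119) × (31/104) × (57/104) × (18/104) × (35/104) ≈ 0.0083163
Highest score → negative.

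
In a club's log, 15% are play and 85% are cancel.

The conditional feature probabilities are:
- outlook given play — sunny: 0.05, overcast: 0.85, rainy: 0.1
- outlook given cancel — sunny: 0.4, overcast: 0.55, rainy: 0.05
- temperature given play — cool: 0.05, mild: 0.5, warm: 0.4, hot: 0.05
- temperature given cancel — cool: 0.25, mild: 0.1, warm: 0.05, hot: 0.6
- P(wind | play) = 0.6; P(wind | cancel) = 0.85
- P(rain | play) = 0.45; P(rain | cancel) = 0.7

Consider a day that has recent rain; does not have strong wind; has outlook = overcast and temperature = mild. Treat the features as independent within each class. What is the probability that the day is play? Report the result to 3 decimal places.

play: 0.15 × 0.85 × 0.5 × (1−0.6) × 0.45 = 0.011475
cancel: 0.85 × 0.55 × 0.1 × (1−0.85) × 0.7 = 0.00490875
P(play | x) = 0.011475 / 0.01638375 ≈ 0.700

0.700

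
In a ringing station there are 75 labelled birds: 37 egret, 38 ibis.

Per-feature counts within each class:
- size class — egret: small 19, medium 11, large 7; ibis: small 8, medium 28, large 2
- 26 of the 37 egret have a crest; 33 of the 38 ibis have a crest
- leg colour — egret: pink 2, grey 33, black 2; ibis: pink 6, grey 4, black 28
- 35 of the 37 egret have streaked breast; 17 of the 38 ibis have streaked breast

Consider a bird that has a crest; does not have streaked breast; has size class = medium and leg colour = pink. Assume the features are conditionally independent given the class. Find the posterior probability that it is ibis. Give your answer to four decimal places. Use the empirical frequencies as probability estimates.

egret: (37/75) × (11/37) × (26/37) × (2/37) × (2/37) ≈ 0.000301134
ibis: (38/75) × (28/38) × (33/38) × (6/38) × (21/38) ≈ 0.0282898
P(ibis | x) = 0.0282898 / 0.028590934 ≈ 0.9895

0.9895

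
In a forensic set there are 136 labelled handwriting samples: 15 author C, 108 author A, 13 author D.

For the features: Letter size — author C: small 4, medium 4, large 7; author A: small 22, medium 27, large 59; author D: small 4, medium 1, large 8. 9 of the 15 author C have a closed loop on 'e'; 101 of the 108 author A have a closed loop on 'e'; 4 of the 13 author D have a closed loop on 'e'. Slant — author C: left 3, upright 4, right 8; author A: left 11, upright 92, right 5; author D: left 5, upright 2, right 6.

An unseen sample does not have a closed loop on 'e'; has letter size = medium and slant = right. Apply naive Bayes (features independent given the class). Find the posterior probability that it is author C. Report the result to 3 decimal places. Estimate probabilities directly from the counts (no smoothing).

0.681

author C: (15/136) × (4/15) × (6/15) × (8/15) ≈ 0.00627451
author A: (108/136) × (27/108) × (7/108) × (5/108) ≈ 0.000595724
author D: (13/136) × (1/13) × (9/13) × (6/13) ≈ 0.00234946
P(author C | x) = 0.00627451 / 0.009219694 ≈ 0.681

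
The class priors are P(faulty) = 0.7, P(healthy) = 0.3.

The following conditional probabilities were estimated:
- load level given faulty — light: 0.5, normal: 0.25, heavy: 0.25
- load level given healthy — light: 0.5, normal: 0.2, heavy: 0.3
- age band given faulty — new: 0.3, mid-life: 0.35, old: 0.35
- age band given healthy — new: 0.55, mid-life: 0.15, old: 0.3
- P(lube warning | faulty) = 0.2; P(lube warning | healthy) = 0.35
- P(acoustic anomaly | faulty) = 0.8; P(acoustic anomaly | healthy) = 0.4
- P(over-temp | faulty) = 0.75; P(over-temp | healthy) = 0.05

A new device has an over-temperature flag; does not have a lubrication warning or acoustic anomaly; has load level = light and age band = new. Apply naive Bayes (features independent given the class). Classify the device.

faulty

faulty: 0.7 × 0.5 × 0.3 × (1−0.2) × (1−0.8) × 0.75 = 0.0126
healthy: 0.3 × 0.5 × 0.55 × (1−0.35) × (1−0.4) × 0.05 = 0.00160875
Highest score → faulty.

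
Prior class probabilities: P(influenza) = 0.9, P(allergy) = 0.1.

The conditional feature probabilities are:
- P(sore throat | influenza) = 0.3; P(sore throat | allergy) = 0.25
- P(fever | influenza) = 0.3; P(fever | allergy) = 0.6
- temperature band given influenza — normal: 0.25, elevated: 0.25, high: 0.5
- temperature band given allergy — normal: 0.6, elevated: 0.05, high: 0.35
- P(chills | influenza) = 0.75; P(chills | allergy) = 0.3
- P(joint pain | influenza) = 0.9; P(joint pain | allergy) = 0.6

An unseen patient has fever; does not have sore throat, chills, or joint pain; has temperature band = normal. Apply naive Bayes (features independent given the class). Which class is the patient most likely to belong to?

allergy

influenza: 0.9 × (1−0.3) × 0.3 × 0.25 × (1−0.75) × (1−0.9) = 0.00118125
allergy: 0.1 × (1−0.25) × 0.6 × 0.6 × (1−0.3) × (1−0.6) = 0.00756
Highest score → allergy.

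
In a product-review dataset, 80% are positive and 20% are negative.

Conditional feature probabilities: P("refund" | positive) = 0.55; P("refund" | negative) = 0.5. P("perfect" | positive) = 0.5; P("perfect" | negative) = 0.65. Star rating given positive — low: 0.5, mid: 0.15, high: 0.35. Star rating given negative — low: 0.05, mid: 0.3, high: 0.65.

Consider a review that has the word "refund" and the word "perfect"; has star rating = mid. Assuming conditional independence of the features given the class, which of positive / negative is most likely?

positive: 0.8 × 0.55 × 0.5 × 0.15 = 0.033
negative: 0.2 × 0.5 × 0.65 × 0.3 = 0.0195
Highest score → positive.

positive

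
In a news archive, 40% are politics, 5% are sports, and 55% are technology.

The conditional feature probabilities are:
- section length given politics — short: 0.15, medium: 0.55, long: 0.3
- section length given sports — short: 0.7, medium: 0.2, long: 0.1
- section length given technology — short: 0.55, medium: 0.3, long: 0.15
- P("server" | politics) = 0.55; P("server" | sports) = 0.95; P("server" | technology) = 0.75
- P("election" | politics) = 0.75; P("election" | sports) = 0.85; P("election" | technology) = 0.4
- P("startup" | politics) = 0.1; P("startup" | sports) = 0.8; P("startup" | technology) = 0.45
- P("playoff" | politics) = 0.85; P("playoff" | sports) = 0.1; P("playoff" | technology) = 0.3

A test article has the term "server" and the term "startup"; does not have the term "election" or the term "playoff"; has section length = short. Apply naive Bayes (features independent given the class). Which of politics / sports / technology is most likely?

technology

politics: 0.4 × 0.15 × 0.55 × (1−0.75) × 0.1 × (1−0.85) = 0.00012375
sports: 0.05 × 0.7 × 0.95 × (1−0.85) × 0.8 × (1−0.1) = 0.003591
technology: 0.55 × 0.55 × 0.75 × (1−0.4) × 0.45 × (1−0.3) = 0.042879375
Highest score → technology.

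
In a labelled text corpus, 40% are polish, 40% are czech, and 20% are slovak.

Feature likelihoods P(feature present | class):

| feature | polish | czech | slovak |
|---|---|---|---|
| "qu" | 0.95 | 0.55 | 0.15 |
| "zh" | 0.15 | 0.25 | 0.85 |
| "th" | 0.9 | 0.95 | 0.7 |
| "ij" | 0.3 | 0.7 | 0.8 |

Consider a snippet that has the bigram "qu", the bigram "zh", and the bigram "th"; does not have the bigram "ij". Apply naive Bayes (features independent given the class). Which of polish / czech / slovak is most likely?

polish

polish: 0.4 × 0.95 × 0.15 × 0.9 × (1−0.3) = 0.03591
czech: 0.4 × 0.55 × 0.25 × 0.95 × (1−0.7) = 0.015675
slovak: 0.2 × 0.15 × 0.85 × 0.7 × (1−0.8) = 0.00357
Highest score → polish.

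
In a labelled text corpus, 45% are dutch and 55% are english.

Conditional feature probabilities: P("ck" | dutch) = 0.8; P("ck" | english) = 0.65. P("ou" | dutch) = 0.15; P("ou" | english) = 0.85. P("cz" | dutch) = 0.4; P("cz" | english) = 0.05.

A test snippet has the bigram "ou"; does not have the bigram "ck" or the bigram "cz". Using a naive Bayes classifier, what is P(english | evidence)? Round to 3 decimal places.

dutch: 0.45 × (1−0.8) × 0.15 × (1−0.4) = 0.0081
english: 0.55 × (1−0.65) × 0.85 × (1−0.05) = 0.15544375
P(english | x) = 0.15544375 / 0.16354375 ≈ 0.950

0.950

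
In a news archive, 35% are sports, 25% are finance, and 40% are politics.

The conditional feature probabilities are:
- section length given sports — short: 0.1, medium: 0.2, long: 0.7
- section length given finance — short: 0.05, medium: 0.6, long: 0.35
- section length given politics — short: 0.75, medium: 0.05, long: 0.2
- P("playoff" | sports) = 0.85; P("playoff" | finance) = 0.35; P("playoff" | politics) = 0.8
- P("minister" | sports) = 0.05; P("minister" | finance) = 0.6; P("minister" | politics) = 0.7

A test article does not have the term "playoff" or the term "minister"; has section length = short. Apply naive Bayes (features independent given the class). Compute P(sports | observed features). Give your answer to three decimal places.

0.190

sports: 0.35 × 0.1 × (1−0.85) × (1−0.05) = 0.0049875
finance: 0.25 × 0.05 × (1−0.35) × (1−0.6) = 0.00325
politics: 0.4 × 0.75 × (1−0.8) × (1−0.7) = 0.018
P(sports | x) = 0.0049875 / 0.0262375 ≈ 0.190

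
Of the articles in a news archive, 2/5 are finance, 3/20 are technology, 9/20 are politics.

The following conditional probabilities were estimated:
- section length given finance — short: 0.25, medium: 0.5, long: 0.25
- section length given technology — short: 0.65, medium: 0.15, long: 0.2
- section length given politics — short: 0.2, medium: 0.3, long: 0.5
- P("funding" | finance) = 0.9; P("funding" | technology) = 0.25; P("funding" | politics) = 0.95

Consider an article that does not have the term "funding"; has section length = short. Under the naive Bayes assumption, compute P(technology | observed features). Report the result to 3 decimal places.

0.835

finance: 0.4 × 0.25 × (1−0.9) = 0.01
technology: 0.15 × 0.65 × (1−0.25) = 0.073125
politics: 0.45 × 0.2 × (1−0.95) = 0.0045
P(technology | x) = 0.073125 / 0.087625 ≈ 0.835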